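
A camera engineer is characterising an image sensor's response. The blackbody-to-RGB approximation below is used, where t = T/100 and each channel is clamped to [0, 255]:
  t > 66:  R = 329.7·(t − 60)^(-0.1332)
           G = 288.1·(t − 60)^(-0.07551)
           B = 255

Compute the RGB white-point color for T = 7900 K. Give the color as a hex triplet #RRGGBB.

t = 7900/100 = 79; the t > 66 branch applies.
R = 329.7·(79 − 60)^(-0.1332) = 329.7·19^(-0.1332) = 329.7·0.67557 = 222.735.
G = 288.1·(79 − 60)^(-0.07551) = 288.1·19^(-0.07551) = 288.1·0.80065 = 230.667.
B = 255 by definition for t > 66.
Rounded: (223, 231, 255).
In hex: #DFE7FF.

#DFE7FF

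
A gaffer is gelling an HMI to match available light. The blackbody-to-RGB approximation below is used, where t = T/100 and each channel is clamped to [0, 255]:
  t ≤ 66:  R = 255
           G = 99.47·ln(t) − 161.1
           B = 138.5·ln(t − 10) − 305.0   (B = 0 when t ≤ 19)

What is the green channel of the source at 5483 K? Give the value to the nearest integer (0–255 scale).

237

t = 5483/100 = 54.83; the t ≤ 66 branch applies.
G = 99.47·ln 54.83 − 161.1 = 99.47·4.0042 − 161.1 = 237.202.
Rounded: 237.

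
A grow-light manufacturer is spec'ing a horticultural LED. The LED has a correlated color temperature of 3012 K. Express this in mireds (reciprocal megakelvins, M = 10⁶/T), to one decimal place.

332.0 mireds

M = 10⁶ / 3012 = 332.005 → 332.0 mireds.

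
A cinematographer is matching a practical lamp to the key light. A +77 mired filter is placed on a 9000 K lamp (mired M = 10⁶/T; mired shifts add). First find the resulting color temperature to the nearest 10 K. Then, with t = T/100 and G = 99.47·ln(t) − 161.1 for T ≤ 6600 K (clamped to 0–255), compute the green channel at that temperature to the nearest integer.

234

M_in = 10⁶/9000 = 111.11; M_out = 111.11 + (+77) = 188.11.
T_out = 10⁶/188.11 = 5316.0 K → 5320 K; t = 53.2.
G = 99.47·ln 53.2 − 161.1 = 99.47·3.9741 − 161.1 = 234.200.
Rounded: 234.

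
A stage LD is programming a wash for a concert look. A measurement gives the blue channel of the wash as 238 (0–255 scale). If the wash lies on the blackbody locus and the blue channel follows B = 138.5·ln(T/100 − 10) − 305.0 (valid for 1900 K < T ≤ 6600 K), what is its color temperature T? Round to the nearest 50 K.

ln(t − 10) = (238 + 305.0) / 138.5 = 3.9206.
t − 10 = e^3.9206 = 50.430, so t = 60.430.
T = 100·t = 6043 K → 6050 K to the nearest 50 K.

6050 K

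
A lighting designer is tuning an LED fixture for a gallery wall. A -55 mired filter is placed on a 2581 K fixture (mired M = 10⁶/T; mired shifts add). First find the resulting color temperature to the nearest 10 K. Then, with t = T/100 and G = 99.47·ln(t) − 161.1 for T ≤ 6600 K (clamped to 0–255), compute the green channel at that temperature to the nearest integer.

M_in = 10⁶/2581 = 387.45; M_out = 387.45 + (-55) = 332.45.
T_out = 10⁶/332.45 = 3008.0 K → 3010 K; t = 30.1.
G = 99.47·ln 30.1 − 161.1 = 99.47·3.4045 − 161.1 = 177.548.
Rounded: 178.

178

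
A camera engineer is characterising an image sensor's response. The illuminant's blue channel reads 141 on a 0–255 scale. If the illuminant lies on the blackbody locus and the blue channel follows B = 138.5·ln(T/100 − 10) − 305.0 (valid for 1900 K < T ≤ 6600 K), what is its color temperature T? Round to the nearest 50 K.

ln(t − 10) = (141 + 305.0) / 138.5 = 3.2202.
t − 10 = e^3.2202 = 25.034, so t = 35.034.
T = 100·t = 3503 K → 3500 K to the nearest 50 K.

3500 K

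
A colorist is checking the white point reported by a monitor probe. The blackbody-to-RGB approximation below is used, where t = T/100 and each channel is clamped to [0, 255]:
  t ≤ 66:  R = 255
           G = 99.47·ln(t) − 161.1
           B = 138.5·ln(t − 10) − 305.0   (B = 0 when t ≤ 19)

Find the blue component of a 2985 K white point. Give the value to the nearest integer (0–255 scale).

109

t = 2985/100 = 29.85; the t ≤ 66 branch applies.
B = 138.5·ln(29.85 − 10) − 305.0 = 138.5·ln 19.85 − 305.0 = 138.5·2.9882 − 305.0 = 108.866.
Rounded: 109.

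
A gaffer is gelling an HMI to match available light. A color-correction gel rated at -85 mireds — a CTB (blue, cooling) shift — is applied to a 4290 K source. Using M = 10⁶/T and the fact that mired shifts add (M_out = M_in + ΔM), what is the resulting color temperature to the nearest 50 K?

M_in = 10⁶/4290 = 233.10 mireds.
M_out = 233.10 + (-85) = 148.10 mireds.
T_out = 10⁶/148.10 = 6752.2 K → 6750 K.

6750 K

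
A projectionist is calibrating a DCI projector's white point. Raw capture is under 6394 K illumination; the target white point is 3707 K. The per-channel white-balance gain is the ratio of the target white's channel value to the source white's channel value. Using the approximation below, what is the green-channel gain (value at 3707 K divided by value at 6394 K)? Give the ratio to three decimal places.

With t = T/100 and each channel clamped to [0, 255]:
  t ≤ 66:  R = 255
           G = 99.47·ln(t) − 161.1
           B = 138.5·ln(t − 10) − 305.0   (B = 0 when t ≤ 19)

0.785

At 6394 K (t = 63.94):
  G = 99.47·ln 63.94 − 161.1 = 99.47·4.1579 − 161.1 = 252.491.
At 3707 K (t = 37.07):
  G = 99.47·ln 37.07 − 161.1 = 99.47·3.6128 − 161.1 = 198.266.
Gain = 198.266 / 252.491 = 0.7852 → 0.785.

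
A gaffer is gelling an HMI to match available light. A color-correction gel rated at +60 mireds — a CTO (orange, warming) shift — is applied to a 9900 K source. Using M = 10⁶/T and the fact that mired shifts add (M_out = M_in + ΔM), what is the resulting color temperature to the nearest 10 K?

M_in = 10⁶/9900 = 101.01 mireds.
M_out = 101.01 + (+60) = 161.01 mireds.
T_out = 10⁶/161.01 = 6210.8 K → 6210 K.

6210 K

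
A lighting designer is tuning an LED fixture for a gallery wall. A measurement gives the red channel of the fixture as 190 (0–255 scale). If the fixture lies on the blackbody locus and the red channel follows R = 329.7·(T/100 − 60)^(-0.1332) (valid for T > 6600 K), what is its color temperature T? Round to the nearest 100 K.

12300 K

(t − 60)^(-0.1332) = 190/329.7 = 0.57628.
t − 60 = 0.57628^(1/-0.1332) = 0.57628^(-7.508) = 62.667, so t = 122.667.
T = 100·t = 12267 K → 12300 K to the nearest 100 K.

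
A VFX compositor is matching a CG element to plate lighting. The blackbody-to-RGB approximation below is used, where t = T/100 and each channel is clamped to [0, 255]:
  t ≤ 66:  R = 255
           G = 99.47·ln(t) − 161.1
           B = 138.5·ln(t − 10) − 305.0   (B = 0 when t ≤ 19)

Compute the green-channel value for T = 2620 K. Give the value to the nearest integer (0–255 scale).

t = 2620/100 = 26.2; the t ≤ 66 branch applies.
G = 99.47·ln 26.2 − 161.1 = 99.47·3.2658 − 161.1 = 163.745.
Rounded: 164.

164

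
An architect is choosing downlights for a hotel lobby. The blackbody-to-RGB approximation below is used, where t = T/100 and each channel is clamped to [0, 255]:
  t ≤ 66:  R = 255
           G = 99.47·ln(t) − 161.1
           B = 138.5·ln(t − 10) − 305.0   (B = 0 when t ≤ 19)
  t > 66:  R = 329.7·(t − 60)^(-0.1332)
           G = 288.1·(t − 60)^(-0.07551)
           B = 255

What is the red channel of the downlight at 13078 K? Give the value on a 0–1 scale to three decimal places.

0.733

t = 13078/100 = 130.78; the t > 66 branch applies.
R = 329.7·(130.78 − 60)^(-0.1332) = 329.7·70.78^(-0.1332) = 329.7·0.56701 = 186.944.
On a 0–1 scale: 186.944/255 = 0.7331 → 0.733.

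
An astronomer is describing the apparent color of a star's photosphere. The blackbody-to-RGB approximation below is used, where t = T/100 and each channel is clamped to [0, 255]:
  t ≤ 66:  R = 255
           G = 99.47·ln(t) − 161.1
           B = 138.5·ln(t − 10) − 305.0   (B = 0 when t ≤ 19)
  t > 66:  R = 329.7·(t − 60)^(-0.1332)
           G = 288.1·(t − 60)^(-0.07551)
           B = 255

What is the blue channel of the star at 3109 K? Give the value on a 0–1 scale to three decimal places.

0.460

t = 3109/100 = 31.09; the t ≤ 66 branch applies.
B = 138.5·ln(31.09 − 10) − 305.0 = 138.5·ln 21.09 − 305.0 = 138.5·3.0488 − 305.0 = 117.259.
On a 0–1 scale: 117.259/255 = 0.4598 → 0.460.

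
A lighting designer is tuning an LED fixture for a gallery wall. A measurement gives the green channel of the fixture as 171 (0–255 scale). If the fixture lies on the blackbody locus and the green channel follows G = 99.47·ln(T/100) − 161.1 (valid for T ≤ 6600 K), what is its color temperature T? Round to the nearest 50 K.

2800 K

ln t = (171 + 161.1) / 99.47 = 3.3387.
t = e^3.3387 = 28.182.
T = 100·t = 2818 K → 2800 K to the nearest 50 K.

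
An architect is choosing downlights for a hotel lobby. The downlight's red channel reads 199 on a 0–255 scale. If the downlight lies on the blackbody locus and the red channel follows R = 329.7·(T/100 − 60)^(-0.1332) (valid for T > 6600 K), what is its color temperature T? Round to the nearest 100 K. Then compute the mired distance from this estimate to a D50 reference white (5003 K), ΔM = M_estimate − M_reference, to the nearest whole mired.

-104 mireds

(t − 60)^(-0.1332) = 199/329.7 = 0.60358.
t − 60 = 0.60358^(1/-0.1332) = 0.60358^(-7.508) = 44.273, so t = 104.273.
T = 100·t = 10427 K → 10400 K to the nearest 100 K.
M_estimate = 10⁶/10400 = 96.15; M_reference = 10⁶/5003 = 199.88.
ΔM = 96.15 − 199.88 = -103.73 → -104 mireds.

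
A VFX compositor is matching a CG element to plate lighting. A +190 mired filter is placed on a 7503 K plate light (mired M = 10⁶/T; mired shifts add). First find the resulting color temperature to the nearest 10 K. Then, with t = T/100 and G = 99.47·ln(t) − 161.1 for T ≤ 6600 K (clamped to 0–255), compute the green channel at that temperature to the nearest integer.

M_in = 10⁶/7503 = 133.28; M_out = 133.28 + (+190) = 323.28.
T_out = 10⁶/323.28 = 3093.3 K → 3090 K; t = 30.9.
G = 99.47·ln 30.9 − 161.1 = 99.47·3.4308 − 161.1 = 180.157.
Rounded: 180.

180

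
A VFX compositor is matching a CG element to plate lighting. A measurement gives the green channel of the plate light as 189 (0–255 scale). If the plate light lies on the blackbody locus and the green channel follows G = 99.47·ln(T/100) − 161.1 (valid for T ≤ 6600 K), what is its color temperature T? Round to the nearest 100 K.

3400 K

ln t = (189 + 161.1) / 99.47 = 3.5197.
t = e^3.5197 = 33.773.
T = 100·t = 3377 K → 3400 K to the nearest 100 K.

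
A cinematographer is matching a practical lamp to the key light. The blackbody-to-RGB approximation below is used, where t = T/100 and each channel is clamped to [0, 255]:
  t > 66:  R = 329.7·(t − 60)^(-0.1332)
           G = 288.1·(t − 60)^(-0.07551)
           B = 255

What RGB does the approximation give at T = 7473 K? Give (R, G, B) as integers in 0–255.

t = 7473/100 = 74.73; the t > 66 branch applies.
R = 329.7·(74.73 − 60)^(-0.1332) = 329.7·14.73^(-0.1332) = 329.7·0.69887 = 230.417.
G = 288.1·(74.73 − 60)^(-0.07551) = 288.1·14.73^(-0.07551) = 288.1·0.81619 = 235.143.
B = 255 by definition for t > 66.
Rounded: (230, 235, 255).

(230, 235, 255)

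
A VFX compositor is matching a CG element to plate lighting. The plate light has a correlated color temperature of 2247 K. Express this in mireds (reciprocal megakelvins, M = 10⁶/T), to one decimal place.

445.0 mireds

M = 10⁶ / 2247 = 445.038 → 445.0 mireds.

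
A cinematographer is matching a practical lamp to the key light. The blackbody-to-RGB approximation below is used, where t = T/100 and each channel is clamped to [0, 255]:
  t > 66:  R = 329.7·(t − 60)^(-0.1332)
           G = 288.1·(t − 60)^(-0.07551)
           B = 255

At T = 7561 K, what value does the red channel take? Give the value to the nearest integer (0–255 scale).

229

t = 7561/100 = 75.61; the t > 66 branch applies.
R = 329.7·(75.61 − 60)^(-0.1332) = 329.7·15.61^(-0.1332) = 329.7·0.69349 = 228.643.
Rounded: 229.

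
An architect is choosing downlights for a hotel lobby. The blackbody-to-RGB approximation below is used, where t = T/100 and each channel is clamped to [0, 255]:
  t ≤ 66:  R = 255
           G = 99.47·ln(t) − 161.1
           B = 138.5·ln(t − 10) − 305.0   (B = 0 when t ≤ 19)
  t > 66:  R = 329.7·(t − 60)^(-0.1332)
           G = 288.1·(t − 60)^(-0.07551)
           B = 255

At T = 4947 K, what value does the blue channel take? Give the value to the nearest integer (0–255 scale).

t = 4947/100 = 49.47; the t ≤ 66 branch applies.
B = 138.5·ln(49.47 − 10) − 305.0 = 138.5·ln 39.47 − 305.0 = 138.5·3.6755 − 305.0 = 204.062.
Rounded: 204.

204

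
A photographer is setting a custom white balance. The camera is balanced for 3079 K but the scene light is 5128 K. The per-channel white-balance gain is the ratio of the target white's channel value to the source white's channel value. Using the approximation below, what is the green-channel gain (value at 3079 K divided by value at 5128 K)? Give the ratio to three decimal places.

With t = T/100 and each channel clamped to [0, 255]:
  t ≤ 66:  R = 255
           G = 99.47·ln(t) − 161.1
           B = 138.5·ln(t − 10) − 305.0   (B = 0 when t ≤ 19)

0.780

At 5128 K (t = 51.28):
  G = 99.47·ln 51.28 − 161.1 = 99.47·3.9373 − 161.1 = 230.543.
At 3079 K (t = 30.79):
  G = 99.47·ln 30.79 − 161.1 = 99.47·3.4272 − 161.1 = 179.803.
Gain = 179.803 / 230.543 = 0.7799 → 0.780.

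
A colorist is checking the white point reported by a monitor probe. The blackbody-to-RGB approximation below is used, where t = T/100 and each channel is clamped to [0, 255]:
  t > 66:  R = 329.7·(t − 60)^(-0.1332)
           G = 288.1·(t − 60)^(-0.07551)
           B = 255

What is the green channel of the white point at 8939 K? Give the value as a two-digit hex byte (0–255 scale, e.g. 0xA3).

0xDF

t = 8939/100 = 89.39; the t > 66 branch applies.
G = 288.1·(89.39 − 60)^(-0.07551) = 288.1·29.39^(-0.07551) = 288.1·0.77470 = 223.192.
Rounded: 223; in hex, 0xDF.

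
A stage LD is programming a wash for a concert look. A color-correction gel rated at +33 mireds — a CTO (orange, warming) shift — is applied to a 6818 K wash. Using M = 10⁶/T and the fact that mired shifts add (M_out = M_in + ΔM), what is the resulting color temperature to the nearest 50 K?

5550 K

M_in = 10⁶/6818 = 146.67 mireds.
M_out = 146.67 + (+33) = 179.67 mireds.
T_out = 10⁶/179.67 = 5565.7 K → 5550 K.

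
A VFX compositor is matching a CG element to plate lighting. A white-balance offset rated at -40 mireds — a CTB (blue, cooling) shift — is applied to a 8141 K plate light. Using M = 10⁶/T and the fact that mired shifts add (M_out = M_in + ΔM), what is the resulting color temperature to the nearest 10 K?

M_in = 10⁶/8141 = 122.84 mireds.
M_out = 122.84 + (-40) = 82.84 mireds.
T_out = 10⁶/82.84 = 12072.2 K → 12070 K.

12070 K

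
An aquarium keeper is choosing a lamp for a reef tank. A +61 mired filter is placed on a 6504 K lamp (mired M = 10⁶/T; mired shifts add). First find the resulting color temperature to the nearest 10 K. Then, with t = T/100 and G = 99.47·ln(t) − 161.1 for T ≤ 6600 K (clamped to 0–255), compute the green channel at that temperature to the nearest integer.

221

M_in = 10⁶/6504 = 153.75; M_out = 153.75 + (+61) = 214.75.
T_out = 10⁶/214.75 = 4656.5 K → 4660 K; t = 46.6.
G = 99.47·ln 46.6 − 161.1 = 99.47·3.8416 − 161.1 = 221.024.
Rounded: 221.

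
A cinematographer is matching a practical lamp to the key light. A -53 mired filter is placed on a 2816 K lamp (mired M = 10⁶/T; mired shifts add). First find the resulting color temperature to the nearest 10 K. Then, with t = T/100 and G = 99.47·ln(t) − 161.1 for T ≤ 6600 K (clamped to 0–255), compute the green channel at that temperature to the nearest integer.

187

M_in = 10⁶/2816 = 355.11; M_out = 355.11 + (-53) = 302.11.
T_out = 10⁶/302.11 = 3310.0 K → 3310 K; t = 33.1.
G = 99.47·ln 33.1 − 161.1 = 99.47·3.4995 − 161.1 = 186.999.
Rounded: 187.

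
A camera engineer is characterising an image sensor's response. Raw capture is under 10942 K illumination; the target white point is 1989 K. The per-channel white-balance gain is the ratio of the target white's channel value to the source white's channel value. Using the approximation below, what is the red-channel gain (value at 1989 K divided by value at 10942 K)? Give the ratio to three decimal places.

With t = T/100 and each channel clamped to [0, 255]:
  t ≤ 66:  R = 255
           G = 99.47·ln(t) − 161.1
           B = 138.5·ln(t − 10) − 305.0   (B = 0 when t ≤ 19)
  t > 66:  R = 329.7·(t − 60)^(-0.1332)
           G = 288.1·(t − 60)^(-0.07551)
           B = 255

At 10942 K (t = 109.42):
  R = 329.7·(109.42 − 60)^(-0.1332) = 329.7·49.42^(-0.1332) = 329.7·0.59480 = 196.106.
At 1989 K (t = 19.89):
  R = 255 by definition for t ≤ 66.
Gain = 255.000 / 196.106 = 1.3003 → 1.300.

1.300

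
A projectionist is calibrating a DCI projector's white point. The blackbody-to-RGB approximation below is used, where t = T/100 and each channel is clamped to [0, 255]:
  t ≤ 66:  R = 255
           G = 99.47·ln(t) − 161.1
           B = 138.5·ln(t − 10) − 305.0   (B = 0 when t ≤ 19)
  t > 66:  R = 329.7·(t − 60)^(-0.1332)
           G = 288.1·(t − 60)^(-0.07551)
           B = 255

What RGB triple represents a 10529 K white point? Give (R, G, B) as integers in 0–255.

t = 10529/100 = 105.29; the t > 66 branch applies.
R = 329.7·(105.29 − 60)^(-0.1332) = 329.7·45.29^(-0.1332) = 329.7·0.60176 = 198.399.
G = 288.1·(105.29 − 60)^(-0.07551) = 288.1·45.29^(-0.07551) = 288.1·0.74982 = 216.022.
B = 255 by definition for t > 66.
Rounded: (198, 216, 255).

(198, 216, 255)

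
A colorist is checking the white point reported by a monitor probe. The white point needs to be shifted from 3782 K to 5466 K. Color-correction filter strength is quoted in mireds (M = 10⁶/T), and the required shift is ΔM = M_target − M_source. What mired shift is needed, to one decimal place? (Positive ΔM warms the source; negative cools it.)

M_source = 10⁶/3782 = 264.410; M_target = 10⁶/5466 = 182.949.
ΔM = 182.949 − 264.410 = -81.461 → -81.5 mireds, a cooling shift.

-81.5 mireds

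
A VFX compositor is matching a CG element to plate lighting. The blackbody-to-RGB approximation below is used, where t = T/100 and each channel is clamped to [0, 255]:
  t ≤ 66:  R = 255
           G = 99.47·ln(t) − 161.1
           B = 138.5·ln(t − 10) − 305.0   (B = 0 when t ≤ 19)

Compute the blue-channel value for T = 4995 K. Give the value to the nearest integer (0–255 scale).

206

t = 4995/100 = 49.95; the t ≤ 66 branch applies.
B = 138.5·ln(49.95 − 10) − 305.0 = 138.5·ln 39.95 − 305.0 = 138.5·3.6876 − 305.0 = 205.737.
Rounded: 206.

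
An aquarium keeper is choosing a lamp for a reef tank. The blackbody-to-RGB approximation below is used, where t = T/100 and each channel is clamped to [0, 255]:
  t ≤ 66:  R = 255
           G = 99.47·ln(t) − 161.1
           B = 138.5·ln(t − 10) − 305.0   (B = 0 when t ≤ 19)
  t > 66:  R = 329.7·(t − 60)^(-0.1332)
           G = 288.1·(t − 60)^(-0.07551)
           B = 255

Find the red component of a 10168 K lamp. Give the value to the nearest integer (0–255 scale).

201

t = 10168/100 = 101.68; the t > 66 branch applies.
R = 329.7·(101.68 − 60)^(-0.1332) = 329.7·41.68^(-0.1332) = 329.7·0.60845 = 200.606.
Rounded: 201.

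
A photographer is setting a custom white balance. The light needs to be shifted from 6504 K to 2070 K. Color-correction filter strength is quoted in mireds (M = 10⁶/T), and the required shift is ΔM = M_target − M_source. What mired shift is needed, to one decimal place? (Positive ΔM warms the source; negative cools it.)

M_source = 10⁶/6504 = 153.752; M_target = 10⁶/2070 = 483.092.
ΔM = 483.092 − 153.752 = 329.340 → +329.3 mireds, a warming shift.

+329.3 mireds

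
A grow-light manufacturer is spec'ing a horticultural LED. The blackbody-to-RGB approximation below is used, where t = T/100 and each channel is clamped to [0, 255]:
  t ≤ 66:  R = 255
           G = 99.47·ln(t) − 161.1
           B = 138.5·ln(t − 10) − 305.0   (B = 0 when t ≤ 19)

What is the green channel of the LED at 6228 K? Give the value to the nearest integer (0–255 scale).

t = 6228/100 = 62.28; the t ≤ 66 branch applies.
G = 99.47·ln 62.28 − 161.1 = 99.47·4.1316 − 161.1 = 249.874.
Rounded: 250.

250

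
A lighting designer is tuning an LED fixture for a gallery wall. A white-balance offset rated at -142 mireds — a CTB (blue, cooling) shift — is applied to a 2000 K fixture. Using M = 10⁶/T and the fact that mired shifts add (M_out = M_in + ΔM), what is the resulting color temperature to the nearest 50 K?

2800 K

M_in = 10⁶/2000 = 500.00 mireds.
M_out = 500.00 + (-142) = 358.00 mireds.
T_out = 10⁶/358.00 = 2793.3 K → 2800 K.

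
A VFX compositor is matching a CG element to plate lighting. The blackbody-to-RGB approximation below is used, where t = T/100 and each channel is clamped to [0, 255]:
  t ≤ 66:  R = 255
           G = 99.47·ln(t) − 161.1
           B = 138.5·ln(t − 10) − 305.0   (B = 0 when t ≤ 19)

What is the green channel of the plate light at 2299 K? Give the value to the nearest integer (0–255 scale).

t = 2299/100 = 22.99; the t ≤ 66 branch applies.
G = 99.47·ln 22.99 − 161.1 = 99.47·3.1351 − 161.1 = 150.744.
Rounded: 151.

151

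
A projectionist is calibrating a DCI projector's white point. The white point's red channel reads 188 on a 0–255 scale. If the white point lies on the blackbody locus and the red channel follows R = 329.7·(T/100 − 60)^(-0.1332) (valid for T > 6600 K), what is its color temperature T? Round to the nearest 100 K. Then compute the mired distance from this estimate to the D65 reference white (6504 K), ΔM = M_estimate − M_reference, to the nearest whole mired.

(t − 60)^(-0.1332) = 188/329.7 = 0.57022.
t − 60 = 0.57022^(1/-0.1332) = 0.57022^(-7.508) = 67.848, so t = 127.848.
T = 100·t = 12785 K → 12800 K to the nearest 100 K.
M_estimate = 10⁶/12800 = 78.12; M_reference = 10⁶/6504 = 153.75.
ΔM = 78.12 − 153.75 = -75.63 → -76 mireds.

-76 mireds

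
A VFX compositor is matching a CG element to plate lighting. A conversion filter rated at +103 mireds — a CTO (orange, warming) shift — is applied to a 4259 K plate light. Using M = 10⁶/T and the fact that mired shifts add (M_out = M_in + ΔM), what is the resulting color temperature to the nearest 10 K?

M_in = 10⁶/4259 = 234.80 mireds.
M_out = 234.80 + (+103) = 337.80 mireds.
T_out = 10⁶/337.80 = 2960.4 K → 2960 K.

2960 K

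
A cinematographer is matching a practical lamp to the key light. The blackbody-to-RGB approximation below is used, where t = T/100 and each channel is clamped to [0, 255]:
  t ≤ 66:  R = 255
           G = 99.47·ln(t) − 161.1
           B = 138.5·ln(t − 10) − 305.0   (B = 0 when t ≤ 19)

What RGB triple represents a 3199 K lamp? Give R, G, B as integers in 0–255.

t = 3199/100 = 31.99; the t ≤ 66 branch applies.
R = 255 by definition for t ≤ 66.
G = 99.47·ln 31.99 − 161.1 = 99.47·3.4654 − 161.1 = 183.606.
B = 138.5·ln(31.99 − 10) − 305.0 = 138.5·ln 21.99 − 305.0 = 138.5·3.0906 − 305.0 = 123.046.
Rounded: (255, 184, 123).

R=255, G=184, B=123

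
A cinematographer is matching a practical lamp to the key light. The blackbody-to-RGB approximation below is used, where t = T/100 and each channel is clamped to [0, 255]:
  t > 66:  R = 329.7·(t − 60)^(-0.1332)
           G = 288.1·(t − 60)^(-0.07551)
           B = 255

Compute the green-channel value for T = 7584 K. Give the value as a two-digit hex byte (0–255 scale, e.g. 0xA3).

0xEA

t = 7584/100 = 75.84; the t > 66 branch applies.
G = 288.1·(75.84 − 60)^(-0.07551) = 288.1·15.84^(-0.07551) = 288.1·0.81172 = 233.857.
Rounded: 234; in hex, 0xEA.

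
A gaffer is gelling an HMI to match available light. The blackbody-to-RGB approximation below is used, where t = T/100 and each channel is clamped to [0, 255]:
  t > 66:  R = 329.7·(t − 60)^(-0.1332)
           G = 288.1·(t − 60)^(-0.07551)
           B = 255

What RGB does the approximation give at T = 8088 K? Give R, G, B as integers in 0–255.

R=220, G=229, B=255

t = 8088/100 = 80.88; the t > 66 branch applies.
R = 329.7·(80.88 − 60)^(-0.1332) = 329.7·20.88^(-0.1332) = 329.7·0.66713 = 219.953.
G = 288.1·(80.88 − 60)^(-0.07551) = 288.1·20.88^(-0.07551) = 288.1·0.79496 = 229.029.
B = 255 by definition for t > 66.
Rounded: (220, 229, 255).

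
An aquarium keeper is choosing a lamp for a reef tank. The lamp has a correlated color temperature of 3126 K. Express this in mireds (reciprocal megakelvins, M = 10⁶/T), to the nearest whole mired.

320 mireds

M = 10⁶ / 3126 = 319.898 → 320 mireds.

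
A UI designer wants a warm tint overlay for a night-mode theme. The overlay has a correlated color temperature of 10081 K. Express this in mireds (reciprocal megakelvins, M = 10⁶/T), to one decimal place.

M = 10⁶ / 10081 = 99.197 → 99.2 mireds.

99.2 mireds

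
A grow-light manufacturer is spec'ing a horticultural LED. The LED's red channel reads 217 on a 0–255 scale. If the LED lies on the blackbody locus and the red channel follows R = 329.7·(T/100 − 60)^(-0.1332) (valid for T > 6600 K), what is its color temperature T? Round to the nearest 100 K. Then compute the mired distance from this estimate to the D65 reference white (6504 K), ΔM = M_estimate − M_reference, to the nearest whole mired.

-33 mireds

(t − 60)^(-0.1332) = 217/329.7 = 0.65817.
t − 60 = 0.65817^(1/-0.1332) = 0.65817^(-7.508) = 23.110, so t = 83.110.
T = 100·t = 8311 K → 8300 K to the nearest 100 K.
M_estimate = 10⁶/8300 = 120.48; M_reference = 10⁶/6504 = 153.75.
ΔM = 120.48 − 153.75 = -33.27 → -33 mireds.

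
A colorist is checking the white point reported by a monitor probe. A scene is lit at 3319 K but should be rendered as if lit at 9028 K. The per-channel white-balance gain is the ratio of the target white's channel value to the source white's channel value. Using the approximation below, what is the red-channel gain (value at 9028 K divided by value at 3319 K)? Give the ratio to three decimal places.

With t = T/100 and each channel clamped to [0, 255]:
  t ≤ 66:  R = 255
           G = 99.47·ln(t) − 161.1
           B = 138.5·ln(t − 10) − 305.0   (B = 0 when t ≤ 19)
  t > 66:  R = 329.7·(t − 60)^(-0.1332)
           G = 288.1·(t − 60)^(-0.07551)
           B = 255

0.821

At 3319 K (t = 33.19):
  R = 255 by definition for t ≤ 66.
At 9028 K (t = 90.28):
  R = 329.7·(90.28 − 60)^(-0.1332) = 329.7·30.28^(-0.1332) = 329.7·0.63491 = 209.329.
Gain = 209.329 / 255.000 = 0.8209 → 0.821.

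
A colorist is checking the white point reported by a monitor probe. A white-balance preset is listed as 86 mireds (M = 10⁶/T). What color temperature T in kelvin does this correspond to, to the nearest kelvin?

T = 10⁶ / 86 = 11627.91 K → 11628 K.

11628 K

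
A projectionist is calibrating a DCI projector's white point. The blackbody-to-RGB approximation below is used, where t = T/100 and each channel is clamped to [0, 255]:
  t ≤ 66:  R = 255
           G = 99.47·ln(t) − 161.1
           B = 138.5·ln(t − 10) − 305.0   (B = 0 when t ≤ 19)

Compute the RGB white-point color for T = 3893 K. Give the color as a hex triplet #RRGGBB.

#FFCBA1

t = 3893/100 = 38.93; the t ≤ 66 branch applies.
R = 255 by definition for t ≤ 66.
G = 99.47·ln 38.93 − 161.1 = 99.47·3.6618 − 161.1 = 203.136.
B = 138.5·ln(38.93 − 10) − 305.0 = 138.5·ln 28.93 − 305.0 = 138.5·3.3649 − 305.0 = 161.036.
Rounded: (255, 203, 161).
In hex: #FFCBA1.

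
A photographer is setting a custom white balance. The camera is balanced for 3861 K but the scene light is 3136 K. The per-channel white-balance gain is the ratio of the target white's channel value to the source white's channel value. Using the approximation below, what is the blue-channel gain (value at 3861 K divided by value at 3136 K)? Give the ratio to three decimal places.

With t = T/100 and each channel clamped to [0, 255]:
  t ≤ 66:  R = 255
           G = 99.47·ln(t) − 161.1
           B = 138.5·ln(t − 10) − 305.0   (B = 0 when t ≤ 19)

1.340

At 3136 K (t = 31.36):
  B = 138.5·ln(31.36 − 10) − 305.0 = 138.5·ln 21.36 − 305.0 = 138.5·3.0615 − 305.0 = 119.021.
At 3861 K (t = 38.61):
  B = 138.5·ln(38.61 − 10) − 305.0 = 138.5·ln 28.61 − 305.0 = 138.5·3.3538 − 305.0 = 159.495.
Gain = 159.495 / 119.021 = 1.3401 → 1.340.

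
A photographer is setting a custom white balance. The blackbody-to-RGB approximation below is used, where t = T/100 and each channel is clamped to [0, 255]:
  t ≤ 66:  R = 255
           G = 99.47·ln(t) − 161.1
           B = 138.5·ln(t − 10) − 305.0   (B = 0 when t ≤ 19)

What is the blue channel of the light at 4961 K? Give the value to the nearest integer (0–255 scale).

205

t = 4961/100 = 49.61; the t ≤ 66 branch applies.
B = 138.5·ln(49.61 − 10) − 305.0 = 138.5·ln 39.61 − 305.0 = 138.5·3.6791 − 305.0 = 204.553.
Rounded: 205.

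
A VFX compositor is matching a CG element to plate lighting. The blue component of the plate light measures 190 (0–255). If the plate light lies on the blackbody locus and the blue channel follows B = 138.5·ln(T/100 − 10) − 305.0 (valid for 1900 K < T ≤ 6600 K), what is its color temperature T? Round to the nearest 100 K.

ln(t − 10) = (190 + 305.0) / 138.5 = 3.5740.
t − 10 = e^3.5740 = 35.659, so t = 45.659.
T = 100·t = 4566 K → 4600 K to the nearest 100 K.

4600 K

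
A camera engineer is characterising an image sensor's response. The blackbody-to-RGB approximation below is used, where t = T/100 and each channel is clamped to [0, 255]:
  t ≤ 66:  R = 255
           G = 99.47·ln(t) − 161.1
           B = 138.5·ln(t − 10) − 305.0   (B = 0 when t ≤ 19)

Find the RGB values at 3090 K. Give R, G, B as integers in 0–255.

R=255, G=180, B=116

t = 3090/100 = 30.9; the t ≤ 66 branch applies.
R = 255 by definition for t ≤ 66.
G = 99.47·ln 30.9 − 161.1 = 99.47·3.4308 − 161.1 = 180.157.
B = 138.5·ln(30.9 − 10) − 305.0 = 138.5·ln 20.9 − 305.0 = 138.5·3.0397 − 305.0 = 116.005.
Rounded: (255, 180, 116).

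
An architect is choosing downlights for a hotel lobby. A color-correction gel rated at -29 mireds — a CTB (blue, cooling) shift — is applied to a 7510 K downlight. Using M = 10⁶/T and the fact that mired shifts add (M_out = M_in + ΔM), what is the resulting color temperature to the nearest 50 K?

M_in = 10⁶/7510 = 133.16 mireds.
M_out = 133.16 + (-29) = 104.16 mireds.
T_out = 10⁶/104.16 = 9601.0 K → 9600 K.

9600 K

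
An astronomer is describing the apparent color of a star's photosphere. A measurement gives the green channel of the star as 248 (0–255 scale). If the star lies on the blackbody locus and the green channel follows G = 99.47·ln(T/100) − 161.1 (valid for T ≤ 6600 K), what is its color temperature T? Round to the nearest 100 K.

6100 K

ln t = (248 + 161.1) / 99.47 = 4.1128.
t = e^4.1128 = 61.117.
T = 100·t = 6112 K → 6100 K to the nearest 100 K.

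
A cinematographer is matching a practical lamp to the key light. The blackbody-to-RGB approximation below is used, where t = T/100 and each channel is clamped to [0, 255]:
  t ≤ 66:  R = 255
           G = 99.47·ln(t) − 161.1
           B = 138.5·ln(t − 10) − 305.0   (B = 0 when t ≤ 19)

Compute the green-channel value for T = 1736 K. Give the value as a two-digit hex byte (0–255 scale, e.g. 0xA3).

t = 1736/100 = 17.36; the t ≤ 66 branch applies.
G = 99.47·ln 17.36 − 161.1 = 99.47·2.8542 − 161.1 = 122.804.
Rounded: 123; in hex, 0x7B.

0x7B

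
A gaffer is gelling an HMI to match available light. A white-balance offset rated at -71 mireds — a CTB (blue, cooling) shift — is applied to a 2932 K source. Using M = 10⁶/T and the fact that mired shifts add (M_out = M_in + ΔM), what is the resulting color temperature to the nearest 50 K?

M_in = 10⁶/2932 = 341.06 mireds.
M_out = 341.06 + (-71) = 270.06 mireds.
T_out = 10⁶/270.06 = 3702.8 K → 3700 K.

3700 K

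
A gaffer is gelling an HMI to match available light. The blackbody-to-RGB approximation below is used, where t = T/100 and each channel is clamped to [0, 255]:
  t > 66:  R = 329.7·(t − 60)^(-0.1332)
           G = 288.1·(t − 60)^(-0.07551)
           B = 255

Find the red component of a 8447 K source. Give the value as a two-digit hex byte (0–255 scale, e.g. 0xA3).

0xD7

t = 8447/100 = 84.47; the t > 66 branch applies.
R = 329.7·(84.47 − 60)^(-0.1332) = 329.7·24.47^(-0.1332) = 329.7·0.65318 = 215.354.
Rounded: 215; in hex, 0xD7.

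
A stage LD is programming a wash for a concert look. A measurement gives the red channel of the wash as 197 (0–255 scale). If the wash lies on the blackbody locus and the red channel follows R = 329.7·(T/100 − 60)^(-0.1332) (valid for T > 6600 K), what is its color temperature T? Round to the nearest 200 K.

10800 K

(t − 60)^(-0.1332) = 197/329.7 = 0.59751.
t − 60 = 0.59751^(1/-0.1332) = 0.59751^(-7.508) = 47.761, so t = 107.761.
T = 100·t = 10776 K → 10800 K to the nearest 200 K.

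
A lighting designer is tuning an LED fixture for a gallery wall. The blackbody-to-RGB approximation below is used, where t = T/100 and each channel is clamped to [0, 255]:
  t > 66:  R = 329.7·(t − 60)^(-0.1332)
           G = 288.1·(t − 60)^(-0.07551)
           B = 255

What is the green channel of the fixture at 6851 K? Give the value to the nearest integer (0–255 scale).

t = 6851/100 = 68.51; the t > 66 branch applies.
G = 288.1·(68.51 − 60)^(-0.07551) = 288.1·8.51^(-0.07551) = 288.1·0.85071 = 245.089.
Rounded: 245.

245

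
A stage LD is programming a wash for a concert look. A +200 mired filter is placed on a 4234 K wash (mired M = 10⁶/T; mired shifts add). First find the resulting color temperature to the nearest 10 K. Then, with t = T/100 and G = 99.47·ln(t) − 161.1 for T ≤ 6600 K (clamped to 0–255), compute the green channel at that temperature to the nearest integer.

M_in = 10⁶/4234 = 236.18; M_out = 236.18 + (+200) = 436.18.
T_out = 10⁶/436.18 = 2292.6 K → 2290 K; t = 22.9.
G = 99.47·ln 22.9 − 161.1 = 99.47·3.1311 − 161.1 = 150.354.
Rounded: 150.

150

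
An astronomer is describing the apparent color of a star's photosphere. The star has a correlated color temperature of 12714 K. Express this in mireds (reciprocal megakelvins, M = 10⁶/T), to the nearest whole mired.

M = 10⁶ / 12714 = 78.653 → 79 mireds.

79 mireds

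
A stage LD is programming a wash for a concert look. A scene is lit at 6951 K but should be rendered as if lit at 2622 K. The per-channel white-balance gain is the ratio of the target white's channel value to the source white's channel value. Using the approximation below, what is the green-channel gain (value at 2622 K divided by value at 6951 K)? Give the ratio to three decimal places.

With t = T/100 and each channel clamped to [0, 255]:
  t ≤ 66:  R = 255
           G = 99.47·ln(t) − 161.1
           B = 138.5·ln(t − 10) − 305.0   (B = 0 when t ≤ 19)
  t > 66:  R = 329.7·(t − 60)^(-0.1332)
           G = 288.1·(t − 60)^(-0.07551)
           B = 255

At 6951 K (t = 69.51):
  G = 288.1·(69.51 − 60)^(-0.07551) = 288.1·9.51^(-0.07551) = 288.1·0.84360 = 243.042.
At 2622 K (t = 26.22):
  G = 99.47·ln 26.22 − 161.1 = 99.47·3.2665 − 161.1 = 163.821.
Gain = 163.821 / 243.042 = 0.6740 → 0.674.

0.674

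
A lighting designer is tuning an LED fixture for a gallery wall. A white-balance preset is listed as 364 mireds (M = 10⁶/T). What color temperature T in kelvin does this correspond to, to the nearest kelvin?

2747 K

T = 10⁶ / 364 = 2747.25 K → 2747 K.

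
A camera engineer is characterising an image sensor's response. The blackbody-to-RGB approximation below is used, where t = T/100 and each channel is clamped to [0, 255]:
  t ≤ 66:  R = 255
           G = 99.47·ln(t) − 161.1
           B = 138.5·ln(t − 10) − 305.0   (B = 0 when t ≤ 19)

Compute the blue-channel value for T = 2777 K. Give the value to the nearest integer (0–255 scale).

t = 2777/100 = 27.77; the t ≤ 66 branch applies.
B = 138.5·ln(27.77 − 10) − 305.0 = 138.5·ln 17.77 − 305.0 = 138.5·2.8775 − 305.0 = 93.535.
Rounded: 94.

94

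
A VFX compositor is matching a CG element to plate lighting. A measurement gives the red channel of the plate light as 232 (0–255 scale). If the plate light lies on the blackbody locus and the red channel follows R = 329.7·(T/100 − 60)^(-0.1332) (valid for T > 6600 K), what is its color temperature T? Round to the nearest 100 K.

(t − 60)^(-0.1332) = 232/329.7 = 0.70367.
t − 60 = 0.70367^(1/-0.1332) = 0.70367^(-7.508) = 13.992, so t = 73.992.
T = 100·t = 7399 K → 7400 K to the nearest 100 K.

7400 K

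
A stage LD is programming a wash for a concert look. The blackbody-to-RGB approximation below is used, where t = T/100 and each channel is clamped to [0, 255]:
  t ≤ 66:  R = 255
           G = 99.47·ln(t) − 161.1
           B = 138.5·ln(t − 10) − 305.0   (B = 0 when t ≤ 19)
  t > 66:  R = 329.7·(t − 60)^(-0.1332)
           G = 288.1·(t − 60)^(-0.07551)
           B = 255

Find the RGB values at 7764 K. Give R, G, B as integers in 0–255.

t = 7764/100 = 77.64; the t > 66 branch applies.
R = 329.7·(77.64 − 60)^(-0.1332) = 329.7·17.64^(-0.1332) = 329.7·0.68229 = 224.950.
G = 288.1·(77.64 − 60)^(-0.07551) = 288.1·17.64^(-0.07551) = 288.1·0.80515 = 231.964.
B = 255 by definition for t > 66.
Rounded: (225, 232, 255).

R=225, G=232, B=255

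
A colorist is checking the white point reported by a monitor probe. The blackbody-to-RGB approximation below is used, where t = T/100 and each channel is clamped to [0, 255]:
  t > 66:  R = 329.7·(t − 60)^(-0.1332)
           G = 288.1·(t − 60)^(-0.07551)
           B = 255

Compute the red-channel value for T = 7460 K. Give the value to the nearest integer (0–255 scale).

231

t = 7460/100 = 74.6; the t > 66 branch applies.
R = 329.7·(74.6 − 60)^(-0.1332) = 329.7·14.6^(-0.1332) = 329.7·0.69969 = 230.689.
Rounded: 231.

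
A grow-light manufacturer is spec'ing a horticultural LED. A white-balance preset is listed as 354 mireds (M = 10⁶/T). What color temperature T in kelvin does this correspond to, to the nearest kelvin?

2825 K

T = 10⁶ / 354 = 2824.86 K → 2825 K.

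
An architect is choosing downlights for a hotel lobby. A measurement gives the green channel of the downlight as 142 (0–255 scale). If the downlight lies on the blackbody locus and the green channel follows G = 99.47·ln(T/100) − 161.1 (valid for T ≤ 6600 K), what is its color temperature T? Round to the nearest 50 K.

2100 K

ln t = (142 + 161.1) / 99.47 = 3.0471.
t = e^3.0471 = 21.055.
T = 100·t = 2106 K → 2100 K to the nearest 50 K.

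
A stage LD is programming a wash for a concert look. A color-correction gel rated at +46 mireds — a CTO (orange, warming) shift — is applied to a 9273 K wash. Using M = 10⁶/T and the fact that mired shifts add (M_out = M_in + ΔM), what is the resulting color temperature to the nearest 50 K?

6500 K

M_in = 10⁶/9273 = 107.84 mireds.
M_out = 107.84 + (+46) = 153.84 mireds.
T_out = 10⁶/153.84 = 6500.3 K → 6500 K.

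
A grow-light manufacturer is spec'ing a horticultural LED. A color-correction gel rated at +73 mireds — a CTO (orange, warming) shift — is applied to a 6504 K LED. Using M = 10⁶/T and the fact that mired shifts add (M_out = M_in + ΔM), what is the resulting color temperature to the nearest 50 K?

M_in = 10⁶/6504 = 153.75 mireds.
M_out = 153.75 + (+73) = 226.75 mireds.
T_out = 10⁶/226.75 = 4410.1 K → 4400 K.

4400 K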